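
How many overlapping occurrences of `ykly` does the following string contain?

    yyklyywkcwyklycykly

3

Sliding a length-4 window over the 19 characters (16 positions):
  position 2–5: ykly
  position 11–14: ykly
  position 16–19: ykly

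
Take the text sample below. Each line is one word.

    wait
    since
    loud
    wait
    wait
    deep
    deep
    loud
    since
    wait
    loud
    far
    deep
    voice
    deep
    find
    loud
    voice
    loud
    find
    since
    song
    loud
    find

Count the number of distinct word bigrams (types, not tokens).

24 tokens → 23 bigram windows in total.
Repeated bigrams (each contributes count−1 duplicates):
  loud find: 2
1 duplicate windows → 23 − 1 = 22 distinct.

22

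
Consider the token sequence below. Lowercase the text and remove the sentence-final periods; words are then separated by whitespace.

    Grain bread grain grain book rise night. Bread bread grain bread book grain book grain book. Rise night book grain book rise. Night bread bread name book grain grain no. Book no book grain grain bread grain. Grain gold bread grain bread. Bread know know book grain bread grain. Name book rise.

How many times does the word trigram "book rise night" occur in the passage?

3

Scanning the 50 overlapping trigram windows for "book rise night":
  position 5–7: book rise night
  position 16–18: book rise night
  position 21–23: book rise night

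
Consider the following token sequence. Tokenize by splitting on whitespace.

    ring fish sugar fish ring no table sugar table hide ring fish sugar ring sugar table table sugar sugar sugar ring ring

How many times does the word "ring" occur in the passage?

Scanning the 22 tokens for "ring":
  position 1: ring
  position 5: ring
  position 11: ring
  position 14: ring
  position 21: ring
  position 22: ring

6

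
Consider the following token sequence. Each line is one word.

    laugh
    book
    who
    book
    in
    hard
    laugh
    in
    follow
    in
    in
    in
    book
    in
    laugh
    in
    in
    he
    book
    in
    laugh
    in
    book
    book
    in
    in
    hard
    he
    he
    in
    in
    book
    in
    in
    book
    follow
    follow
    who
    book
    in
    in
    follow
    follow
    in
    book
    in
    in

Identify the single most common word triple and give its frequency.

Trigram frequencies (highest first):
  book in in: 4
  in in book: 3
  in book in: 3
  who book in: 2
  book in laugh: 2
  in laugh in: 2
  … (29 more, each ≤ 1)

"book in in", 4 times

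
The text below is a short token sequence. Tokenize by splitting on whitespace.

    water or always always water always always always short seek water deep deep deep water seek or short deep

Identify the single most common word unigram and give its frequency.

Unigram frequencies (highest first):
  always: 5
  water: 4
  deep: 4
  or: 2
  short: 2
  seek: 2

"always", 5 times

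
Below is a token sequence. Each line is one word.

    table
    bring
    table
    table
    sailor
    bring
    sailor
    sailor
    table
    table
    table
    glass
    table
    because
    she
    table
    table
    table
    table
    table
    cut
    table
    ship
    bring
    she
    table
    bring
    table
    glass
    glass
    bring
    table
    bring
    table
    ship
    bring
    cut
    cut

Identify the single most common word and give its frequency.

"table", 17 times

Unigram frequencies (highest first):
  table: 17
  bring: 7
  sailor: 3
  glass: 3
  cut: 3
  she: 2
  … (2 more, each ≤ 2)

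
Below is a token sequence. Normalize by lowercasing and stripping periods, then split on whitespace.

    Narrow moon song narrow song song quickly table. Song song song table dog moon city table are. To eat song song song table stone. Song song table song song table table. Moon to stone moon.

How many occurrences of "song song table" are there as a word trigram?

4

Scanning the 33 overlapping trigram windows for "song song table":
  position 10–12: song song table
  position 21–23: song song table
  position 25–27: song song table
  position 28–30: song song table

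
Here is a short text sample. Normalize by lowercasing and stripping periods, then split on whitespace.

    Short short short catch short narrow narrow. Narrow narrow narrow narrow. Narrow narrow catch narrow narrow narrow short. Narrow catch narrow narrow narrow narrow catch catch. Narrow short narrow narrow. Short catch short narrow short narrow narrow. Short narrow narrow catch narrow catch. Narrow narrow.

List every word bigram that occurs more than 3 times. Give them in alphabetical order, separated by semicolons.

catch narrow; narrow catch; narrow narrow; narrow short; short narrow

Bigram counts meeting the condition (more than 3 times):
  catch narrow: 5
  narrow catch: 5
  narrow narrow: 16
  narrow short: 5
  short narrow: 6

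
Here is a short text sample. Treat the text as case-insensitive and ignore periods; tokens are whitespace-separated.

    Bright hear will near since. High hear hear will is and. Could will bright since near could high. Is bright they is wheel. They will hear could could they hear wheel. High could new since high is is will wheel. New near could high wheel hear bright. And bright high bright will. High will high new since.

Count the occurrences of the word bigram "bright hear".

Scanning the 56 overlapping bigram windows for "bright hear":
  position 1–2: bright hear

1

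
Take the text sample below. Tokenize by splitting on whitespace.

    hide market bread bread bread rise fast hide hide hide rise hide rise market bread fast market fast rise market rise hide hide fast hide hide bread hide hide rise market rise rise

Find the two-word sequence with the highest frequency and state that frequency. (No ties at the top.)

Bigram frequencies (highest first):
  hide hide: 5
  hide rise: 3
  rise market: 3
  market bread: 2
  bread bread: 2
  fast hide: 2
  … (13 more, each ≤ 2)

"hide hide", 5 times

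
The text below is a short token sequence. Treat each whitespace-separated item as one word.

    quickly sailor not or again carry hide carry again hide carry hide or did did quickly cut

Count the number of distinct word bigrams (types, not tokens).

14

17 tokens → 16 bigram windows in total.
Repeated bigrams (each contributes count−1 duplicates):
  carry hide: 2
  hide carry: 2
2 duplicate windows → 16 − 2 = 14 distinct.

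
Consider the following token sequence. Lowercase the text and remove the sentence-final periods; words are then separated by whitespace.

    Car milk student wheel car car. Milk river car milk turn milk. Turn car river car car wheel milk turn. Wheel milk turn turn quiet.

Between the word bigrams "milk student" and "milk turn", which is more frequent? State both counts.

"milk turn" (4 vs 1)

"milk student": 1 occurrence
"milk turn": 4 occurrences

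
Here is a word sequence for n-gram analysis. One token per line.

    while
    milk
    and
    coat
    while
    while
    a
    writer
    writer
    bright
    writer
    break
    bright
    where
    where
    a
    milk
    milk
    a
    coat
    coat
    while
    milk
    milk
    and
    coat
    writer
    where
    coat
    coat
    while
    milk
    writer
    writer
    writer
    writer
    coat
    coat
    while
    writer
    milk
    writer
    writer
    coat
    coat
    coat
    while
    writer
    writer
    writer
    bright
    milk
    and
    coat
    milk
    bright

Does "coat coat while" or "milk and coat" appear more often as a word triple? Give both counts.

"coat coat while": 4 occurrences
"milk and coat": 3 occurrences

"coat coat while" (4 vs 3)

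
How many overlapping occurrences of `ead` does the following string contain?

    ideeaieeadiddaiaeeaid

Sliding a length-3 window over the 21 characters (19 positions):
  position 8–10: ead

1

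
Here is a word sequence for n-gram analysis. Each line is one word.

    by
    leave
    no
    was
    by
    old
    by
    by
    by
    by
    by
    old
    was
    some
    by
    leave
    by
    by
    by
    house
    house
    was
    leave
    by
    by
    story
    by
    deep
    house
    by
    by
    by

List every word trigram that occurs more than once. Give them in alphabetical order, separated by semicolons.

by by by; leave by by

Trigram counts meeting the condition (more than once):
  by by by: 5
  leave by by: 2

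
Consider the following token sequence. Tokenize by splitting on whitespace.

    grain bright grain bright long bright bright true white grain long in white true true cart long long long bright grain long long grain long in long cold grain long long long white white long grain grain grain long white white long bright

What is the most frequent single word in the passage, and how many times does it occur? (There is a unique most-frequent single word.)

"long", 15 times

Unigram frequencies (highest first):
  long: 15
  grain: 9
  bright: 6
  white: 6
  true: 3
  in: 2
  … (2 more, each ≤ 1)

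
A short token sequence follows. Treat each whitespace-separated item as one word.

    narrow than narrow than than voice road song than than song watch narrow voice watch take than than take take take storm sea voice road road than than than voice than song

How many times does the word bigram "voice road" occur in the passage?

Scanning the 31 overlapping bigram windows for "voice road":
  position 6–7: voice road
  position 24–25: voice road

2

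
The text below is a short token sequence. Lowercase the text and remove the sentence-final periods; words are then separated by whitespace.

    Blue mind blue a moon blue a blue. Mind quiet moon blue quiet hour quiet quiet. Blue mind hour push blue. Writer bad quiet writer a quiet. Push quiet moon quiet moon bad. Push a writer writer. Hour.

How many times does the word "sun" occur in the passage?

0

Scanning the 38 tokens for "sun":
  (none found)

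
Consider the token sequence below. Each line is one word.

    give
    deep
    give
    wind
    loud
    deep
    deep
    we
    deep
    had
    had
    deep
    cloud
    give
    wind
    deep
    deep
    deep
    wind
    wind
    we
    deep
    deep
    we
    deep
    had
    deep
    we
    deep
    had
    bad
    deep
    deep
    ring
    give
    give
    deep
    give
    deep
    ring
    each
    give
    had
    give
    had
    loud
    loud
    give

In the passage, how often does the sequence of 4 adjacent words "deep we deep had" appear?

3

Scanning the 45 overlapping 4-gram windows for "deep we deep had":
  position 7–10: deep we deep had
  position 23–26: deep we deep had
  position 27–30: deep we deep had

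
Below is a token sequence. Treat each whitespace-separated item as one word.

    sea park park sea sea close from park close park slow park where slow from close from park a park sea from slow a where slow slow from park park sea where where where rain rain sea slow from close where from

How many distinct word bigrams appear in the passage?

30

42 tokens → 41 bigram windows in total.
Repeated bigrams (each contributes count−1 duplicates):
  from park: 3
  park sea: 3
  slow from: 3
  close from: 2
  from close: 2
  park park: 2
  where slow: 2
  where where: 2
11 duplicate windows → 41 − 11 = 30 distinct.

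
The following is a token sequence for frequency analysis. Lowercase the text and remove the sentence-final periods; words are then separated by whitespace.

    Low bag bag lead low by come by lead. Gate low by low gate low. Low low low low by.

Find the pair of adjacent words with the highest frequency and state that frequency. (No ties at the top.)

Bigram frequencies (highest first):
  low low: 4
  low by: 3
  gate low: 2
  low bag: 1
  bag bag: 1
  bag lead: 1
  … (7 more, each ≤ 1)

"low low", 4 times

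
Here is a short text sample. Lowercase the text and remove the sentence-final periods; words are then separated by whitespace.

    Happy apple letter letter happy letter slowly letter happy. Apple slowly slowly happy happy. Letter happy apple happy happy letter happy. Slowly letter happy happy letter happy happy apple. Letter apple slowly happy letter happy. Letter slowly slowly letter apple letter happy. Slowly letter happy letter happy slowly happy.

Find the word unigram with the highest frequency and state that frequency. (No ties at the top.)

"happy", 19 times

Unigram frequencies (highest first):
  happy: 19
  letter: 15
  slowly: 9
  apple: 6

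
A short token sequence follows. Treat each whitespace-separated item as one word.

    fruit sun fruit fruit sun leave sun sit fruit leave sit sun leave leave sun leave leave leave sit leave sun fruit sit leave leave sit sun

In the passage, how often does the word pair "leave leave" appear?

Scanning the 26 overlapping bigram windows for "leave leave":
  position 13–14: leave leave
  position 16–17: leave leave
  position 17–18: leave leave
  position 24–25: leave leave

4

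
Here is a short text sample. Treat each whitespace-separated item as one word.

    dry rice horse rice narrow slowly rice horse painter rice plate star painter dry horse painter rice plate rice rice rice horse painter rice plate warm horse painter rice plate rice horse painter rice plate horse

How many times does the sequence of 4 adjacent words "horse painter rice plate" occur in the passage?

5

Scanning the 33 overlapping 4-gram windows for "horse painter rice plate":
  position 8–11: horse painter rice plate
  position 15–18: horse painter rice plate
  position 22–25: horse painter rice plate
  position 27–30: horse painter rice plate
  position 32–35: horse painter rice plate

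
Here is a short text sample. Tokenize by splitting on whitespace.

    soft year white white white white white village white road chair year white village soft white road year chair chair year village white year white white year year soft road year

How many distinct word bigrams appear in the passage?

18

31 tokens → 30 bigram windows in total.
Repeated bigrams (each contributes count−1 duplicates):
  white white: 5
  year white: 3
  chair year: 2
  road year: 2
  village white: 2
  white road: 2
  white village: 2
  white year: 2
12 duplicate windows → 30 − 12 = 18 distinct.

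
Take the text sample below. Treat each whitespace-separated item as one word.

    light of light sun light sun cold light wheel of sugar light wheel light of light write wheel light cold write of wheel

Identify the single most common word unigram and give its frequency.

Unigram frequencies (highest first):
  light: 8
  of: 4
  wheel: 4
  sun: 2
  cold: 2
  write: 2
  … (1 more, each ≤ 1)

"light", 8 times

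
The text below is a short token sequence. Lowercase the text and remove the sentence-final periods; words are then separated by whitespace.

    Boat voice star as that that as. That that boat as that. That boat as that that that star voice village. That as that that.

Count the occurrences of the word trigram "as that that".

Scanning the 23 overlapping trigram windows for "as that that":
  position 4–6: as that that
  position 7–9: as that that
  position 11–13: as that that
  position 15–17: as that that
  position 23–25: as that that

5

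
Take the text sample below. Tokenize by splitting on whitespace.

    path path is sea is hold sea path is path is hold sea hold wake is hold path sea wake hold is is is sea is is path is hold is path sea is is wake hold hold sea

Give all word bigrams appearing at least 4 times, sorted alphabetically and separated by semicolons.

Bigram counts meeting the condition (at least 4 times):
  is hold: 4
  is is: 4
  path is: 4

is hold; is is; path is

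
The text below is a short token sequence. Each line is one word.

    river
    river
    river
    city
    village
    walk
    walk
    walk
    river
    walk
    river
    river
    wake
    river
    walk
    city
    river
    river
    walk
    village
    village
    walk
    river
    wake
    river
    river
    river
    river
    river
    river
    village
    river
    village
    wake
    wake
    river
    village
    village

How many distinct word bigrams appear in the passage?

17

38 tokens → 37 bigram windows in total.
Repeated bigrams (each contributes count−1 duplicates):
  river river: 9
  river village: 3
  river walk: 3
  wake river: 3
  walk river: 3
  river wake: 2
  village village: 2
  village walk: 2
  … (1 more repeated)
20 duplicate windows → 37 − 20 = 17 distinct.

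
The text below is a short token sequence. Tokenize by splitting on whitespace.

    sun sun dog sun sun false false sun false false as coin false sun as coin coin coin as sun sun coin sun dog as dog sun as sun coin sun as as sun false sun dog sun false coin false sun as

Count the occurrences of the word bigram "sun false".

4

Scanning the 42 overlapping bigram windows for "sun false":
  position 5–6: sun false
  position 8–9: sun false
  position 34–35: sun false
  position 38–39: sun false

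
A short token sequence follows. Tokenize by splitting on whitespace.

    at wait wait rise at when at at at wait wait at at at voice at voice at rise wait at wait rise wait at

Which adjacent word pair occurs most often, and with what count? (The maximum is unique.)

Bigram frequencies (highest first):
  at at: 4
  at wait: 3
  wait at: 3
  wait wait: 2
  wait rise: 2
  at voice: 2
  … (6 more, each ≤ 2)

"at at", 4 times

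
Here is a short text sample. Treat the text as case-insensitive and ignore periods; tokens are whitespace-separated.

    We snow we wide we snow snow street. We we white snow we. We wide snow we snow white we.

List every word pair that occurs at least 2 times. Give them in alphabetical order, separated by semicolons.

snow we; we snow; we we; we wide

Bigram counts meeting the condition (at least 2 times):
  snow we: 3
  we snow: 3
  we we: 2
  we wide: 2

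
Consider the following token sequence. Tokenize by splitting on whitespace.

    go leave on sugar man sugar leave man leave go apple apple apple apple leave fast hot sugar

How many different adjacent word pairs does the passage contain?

15

18 tokens → 17 bigram windows in total.
Repeated bigrams (each contributes count−1 duplicates):
  apple apple: 3
2 duplicate windows → 17 − 2 = 15 distinct.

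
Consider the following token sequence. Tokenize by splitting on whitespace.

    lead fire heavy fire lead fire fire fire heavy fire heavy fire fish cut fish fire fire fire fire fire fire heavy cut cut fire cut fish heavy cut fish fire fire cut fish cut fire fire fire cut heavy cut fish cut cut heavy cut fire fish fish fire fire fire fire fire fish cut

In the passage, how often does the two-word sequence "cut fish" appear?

Scanning the 55 overlapping bigram windows for "cut fish":
  position 14–15: cut fish
  position 26–27: cut fish
  position 29–30: cut fish
  position 33–34: cut fish
  position 41–42: cut fish

5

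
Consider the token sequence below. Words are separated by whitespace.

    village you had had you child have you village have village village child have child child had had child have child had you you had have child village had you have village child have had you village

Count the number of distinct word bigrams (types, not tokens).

37 tokens → 36 bigram windows in total.
Repeated bigrams (each contributes count−1 duplicates):
  child have: 4
  had you: 4
  have child: 3
  child had: 2
  had had: 2
  have village: 2
  village child: 2
  you had: 2
  … (1 more repeated)
14 duplicate windows → 36 − 14 = 22 distinct.

22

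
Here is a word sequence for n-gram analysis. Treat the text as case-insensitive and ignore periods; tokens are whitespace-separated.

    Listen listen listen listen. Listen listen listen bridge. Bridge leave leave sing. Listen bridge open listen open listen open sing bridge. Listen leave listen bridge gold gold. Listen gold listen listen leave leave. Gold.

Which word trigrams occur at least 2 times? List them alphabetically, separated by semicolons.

Trigram counts meeting the condition (at least 2 times):
  listen listen listen: 5
  open listen open: 2

listen listen listen; open listen open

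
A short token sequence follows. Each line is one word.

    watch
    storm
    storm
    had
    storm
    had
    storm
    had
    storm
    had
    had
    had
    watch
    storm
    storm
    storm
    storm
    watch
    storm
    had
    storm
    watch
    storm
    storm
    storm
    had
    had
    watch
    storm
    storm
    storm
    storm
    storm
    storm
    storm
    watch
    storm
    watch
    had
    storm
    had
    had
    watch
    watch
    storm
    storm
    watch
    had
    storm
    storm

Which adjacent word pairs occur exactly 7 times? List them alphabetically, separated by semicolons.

Bigram counts meeting the condition (exactly 7 times):
  storm had: 7
  watch storm: 7

storm had; watch storm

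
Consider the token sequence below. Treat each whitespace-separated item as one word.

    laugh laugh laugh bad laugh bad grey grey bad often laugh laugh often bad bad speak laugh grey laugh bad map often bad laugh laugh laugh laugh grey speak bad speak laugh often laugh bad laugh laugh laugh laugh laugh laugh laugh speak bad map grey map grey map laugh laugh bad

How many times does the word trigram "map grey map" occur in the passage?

Scanning the 50 overlapping trigram windows for "map grey map":
  position 45–47: map grey map
  position 47–49: map grey map

2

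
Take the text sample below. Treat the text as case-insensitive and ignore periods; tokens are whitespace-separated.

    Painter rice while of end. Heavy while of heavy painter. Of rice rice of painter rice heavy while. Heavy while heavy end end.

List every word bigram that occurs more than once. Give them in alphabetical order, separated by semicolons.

heavy while; painter rice; while heavy; while of

Bigram counts meeting the condition (more than once):
  heavy while: 3
  painter rice: 2
  while heavy: 2
  while of: 2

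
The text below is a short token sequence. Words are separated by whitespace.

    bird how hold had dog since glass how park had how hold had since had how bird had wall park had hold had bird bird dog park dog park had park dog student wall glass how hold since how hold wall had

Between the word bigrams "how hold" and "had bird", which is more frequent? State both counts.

"how hold" (4 vs 1)

"how hold": 4 occurrences
"had bird": 1 occurrence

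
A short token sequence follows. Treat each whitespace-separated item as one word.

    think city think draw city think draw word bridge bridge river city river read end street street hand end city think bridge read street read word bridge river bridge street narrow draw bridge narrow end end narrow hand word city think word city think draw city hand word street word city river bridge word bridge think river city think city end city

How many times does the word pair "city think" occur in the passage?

Scanning the 61 overlapping bigram windows for "city think":
  position 2–3: city think
  position 5–6: city think
  position 20–21: city think
  position 40–41: city think
  position 43–44: city think
  position 58–59: city think

6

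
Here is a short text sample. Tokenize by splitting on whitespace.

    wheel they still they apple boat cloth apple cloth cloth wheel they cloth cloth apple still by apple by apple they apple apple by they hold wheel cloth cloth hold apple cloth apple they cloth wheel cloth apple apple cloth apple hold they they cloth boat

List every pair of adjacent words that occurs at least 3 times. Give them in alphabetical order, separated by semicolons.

apple cloth; cloth apple; cloth cloth; they cloth

Bigram counts meeting the condition (at least 3 times):
  apple cloth: 3
  cloth apple: 5
  cloth cloth: 3
  they cloth: 3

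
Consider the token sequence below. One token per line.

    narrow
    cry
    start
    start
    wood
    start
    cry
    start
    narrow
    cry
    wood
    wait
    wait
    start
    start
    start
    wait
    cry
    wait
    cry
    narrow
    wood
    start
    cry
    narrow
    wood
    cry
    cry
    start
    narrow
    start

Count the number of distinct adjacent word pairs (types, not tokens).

31 tokens → 30 bigram windows in total.
Repeated bigrams (each contributes count−1 duplicates):
  cry start: 3
  start start: 3
  cry narrow: 2
  narrow cry: 2
  narrow wood: 2
  start cry: 2
  start narrow: 2
  wait cry: 2
  … (1 more repeated)
11 duplicate windows → 30 − 11 = 19 distinct.

19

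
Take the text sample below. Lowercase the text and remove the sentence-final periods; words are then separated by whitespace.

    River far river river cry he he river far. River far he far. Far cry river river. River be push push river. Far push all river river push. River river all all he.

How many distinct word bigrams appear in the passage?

23

33 tokens → 32 bigram windows in total.
Repeated bigrams (each contributes count−1 duplicates):
  river river: 5
  river far: 4
  far river: 2
  push river: 2
9 duplicate windows → 32 − 9 = 23 distinct.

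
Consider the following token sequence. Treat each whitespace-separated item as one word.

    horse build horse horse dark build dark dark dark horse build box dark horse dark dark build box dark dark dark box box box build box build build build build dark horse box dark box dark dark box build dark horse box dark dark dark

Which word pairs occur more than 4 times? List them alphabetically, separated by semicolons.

box dark; dark dark

Bigram counts meeting the condition (more than 4 times):
  box dark: 5
  dark dark: 8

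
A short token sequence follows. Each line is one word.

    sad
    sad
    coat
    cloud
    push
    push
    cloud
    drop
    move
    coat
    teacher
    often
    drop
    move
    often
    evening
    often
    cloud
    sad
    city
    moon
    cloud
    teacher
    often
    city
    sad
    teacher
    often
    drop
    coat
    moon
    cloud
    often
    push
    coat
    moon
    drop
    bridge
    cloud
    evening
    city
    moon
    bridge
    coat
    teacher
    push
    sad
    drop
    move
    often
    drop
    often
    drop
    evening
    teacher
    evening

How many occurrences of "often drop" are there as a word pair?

4

Scanning the 55 overlapping bigram windows for "often drop":
  position 12–13: often drop
  position 28–29: often drop
  position 50–51: often drop
  position 52–53: often drop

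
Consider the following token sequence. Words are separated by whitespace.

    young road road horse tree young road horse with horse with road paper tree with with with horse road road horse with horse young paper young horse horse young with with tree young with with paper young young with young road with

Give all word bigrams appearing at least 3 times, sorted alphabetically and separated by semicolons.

horse with; road horse; with horse; with with; young road; young with

Bigram counts meeting the condition (at least 3 times):
  horse with: 3
  road horse: 3
  with horse: 3
  with with: 4
  young road: 3
  young with: 3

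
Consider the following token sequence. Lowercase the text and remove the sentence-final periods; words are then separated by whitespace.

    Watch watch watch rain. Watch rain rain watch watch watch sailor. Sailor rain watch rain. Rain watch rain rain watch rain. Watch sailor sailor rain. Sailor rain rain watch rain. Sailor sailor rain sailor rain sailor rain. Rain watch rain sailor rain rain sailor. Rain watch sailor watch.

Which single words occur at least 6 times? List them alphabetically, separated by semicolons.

rain; sailor; watch

Unigram counts meeting the condition (at least 6 times):
  rain: 21
  sailor: 12
  watch: 15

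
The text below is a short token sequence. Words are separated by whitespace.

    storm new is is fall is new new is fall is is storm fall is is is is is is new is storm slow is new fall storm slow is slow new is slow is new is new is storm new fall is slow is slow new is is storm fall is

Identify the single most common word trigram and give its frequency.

Trigram frequencies (highest first):
  is is is: 4
  is new is: 3
  new is is: 2
  is fall is: 2
  fall is is: 2
  is is storm: 2
  … (26 more, each ≤ 2)

"is is is", 4 times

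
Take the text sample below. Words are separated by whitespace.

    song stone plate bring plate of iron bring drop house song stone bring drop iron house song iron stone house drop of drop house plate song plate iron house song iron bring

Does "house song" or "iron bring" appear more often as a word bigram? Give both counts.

"house song" (3 vs 2)

"house song": 3 occurrences
"iron bring": 2 occurrences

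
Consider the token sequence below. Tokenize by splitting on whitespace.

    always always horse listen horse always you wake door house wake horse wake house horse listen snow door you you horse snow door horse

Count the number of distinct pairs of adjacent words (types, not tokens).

24 tokens → 23 bigram windows in total.
Repeated bigrams (each contributes count−1 duplicates):
  horse listen: 2
  snow door: 2
2 duplicate windows → 23 − 2 = 21 distinct.

21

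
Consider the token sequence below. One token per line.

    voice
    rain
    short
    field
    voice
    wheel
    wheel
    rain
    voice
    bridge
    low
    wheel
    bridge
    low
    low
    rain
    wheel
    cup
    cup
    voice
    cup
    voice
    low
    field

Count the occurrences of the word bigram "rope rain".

0

Scanning the 23 overlapping bigram windows for "rope rain":
  (none found)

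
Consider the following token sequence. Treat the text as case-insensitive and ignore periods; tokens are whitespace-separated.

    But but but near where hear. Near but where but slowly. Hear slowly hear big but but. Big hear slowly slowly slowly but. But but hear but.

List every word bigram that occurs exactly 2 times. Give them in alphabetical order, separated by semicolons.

hear slowly; slowly hear; slowly slowly

Bigram counts meeting the condition (exactly 2 times):
  hear slowly: 2
  slowly hear: 2
  slowly slowly: 2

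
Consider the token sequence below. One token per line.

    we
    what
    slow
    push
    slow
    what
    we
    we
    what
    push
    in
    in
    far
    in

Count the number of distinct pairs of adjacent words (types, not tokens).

12

14 tokens → 13 bigram windows in total.
Repeated bigrams (each contributes count−1 duplicates):
  we what: 2
1 duplicate windows → 13 − 1 = 12 distinct.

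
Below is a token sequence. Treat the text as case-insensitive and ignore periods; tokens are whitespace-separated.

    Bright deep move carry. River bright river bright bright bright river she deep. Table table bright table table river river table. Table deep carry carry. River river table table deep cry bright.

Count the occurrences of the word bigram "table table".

Scanning the 31 overlapping bigram windows for "table table":
  position 14–15: table table
  position 17–18: table table
  position 21–22: table table
  position 28–29: table table

4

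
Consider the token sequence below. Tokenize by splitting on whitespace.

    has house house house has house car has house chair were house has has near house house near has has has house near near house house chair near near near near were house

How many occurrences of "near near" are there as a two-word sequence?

Scanning the 32 overlapping bigram windows for "near near":
  position 23–24: near near
  position 28–29: near near
  position 29–30: near near
  position 30–31: near near

4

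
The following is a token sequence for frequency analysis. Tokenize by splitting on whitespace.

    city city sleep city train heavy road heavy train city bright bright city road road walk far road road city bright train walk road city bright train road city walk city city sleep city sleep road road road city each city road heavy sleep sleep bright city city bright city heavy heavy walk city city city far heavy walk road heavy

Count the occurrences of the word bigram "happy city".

Scanning the 60 overlapping bigram windows for "happy city":
  (none found)

0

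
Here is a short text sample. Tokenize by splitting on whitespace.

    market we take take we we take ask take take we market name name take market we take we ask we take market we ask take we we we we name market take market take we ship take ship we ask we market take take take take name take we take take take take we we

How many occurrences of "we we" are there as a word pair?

5

Scanning the 55 overlapping bigram windows for "we we":
  position 5–6: we we
  position 27–28: we we
  position 28–29: we we
  position 29–30: we we
  position 55–56: we we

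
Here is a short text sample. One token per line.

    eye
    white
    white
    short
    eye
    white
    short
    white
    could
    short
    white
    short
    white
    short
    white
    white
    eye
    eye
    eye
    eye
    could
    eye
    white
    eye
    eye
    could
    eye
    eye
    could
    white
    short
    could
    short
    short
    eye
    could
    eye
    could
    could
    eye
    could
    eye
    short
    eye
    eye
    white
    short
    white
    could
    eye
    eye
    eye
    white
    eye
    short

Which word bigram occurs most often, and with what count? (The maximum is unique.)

Bigram frequencies (highest first):
  eye eye: 8
  white short: 6
  eye could: 6
  could eye: 6
  eye white: 5
  short white: 5
  … (10 more, each ≤ 3)

"eye eye", 8 times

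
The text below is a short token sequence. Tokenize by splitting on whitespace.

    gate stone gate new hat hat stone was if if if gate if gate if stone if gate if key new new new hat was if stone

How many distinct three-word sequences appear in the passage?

27 tokens → 25 trigram windows in total.
Repeated trigrams (each contributes count−1 duplicates):
  if gate if: 3
2 duplicate windows → 25 − 2 = 23 distinct.

23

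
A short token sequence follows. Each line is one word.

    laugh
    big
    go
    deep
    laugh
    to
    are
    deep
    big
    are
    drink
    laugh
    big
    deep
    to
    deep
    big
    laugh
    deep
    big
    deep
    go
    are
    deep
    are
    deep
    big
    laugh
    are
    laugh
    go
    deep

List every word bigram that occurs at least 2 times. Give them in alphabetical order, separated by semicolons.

Bigram counts meeting the condition (at least 2 times):
  are deep: 3
  big deep: 2
  big laugh: 2
  deep big: 4
  go deep: 2
  laugh big: 2

are deep; big deep; big laugh; deep big; go deep; laugh big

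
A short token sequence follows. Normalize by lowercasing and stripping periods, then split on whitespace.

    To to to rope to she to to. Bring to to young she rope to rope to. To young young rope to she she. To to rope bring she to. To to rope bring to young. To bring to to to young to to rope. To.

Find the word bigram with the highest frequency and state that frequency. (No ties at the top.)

Bigram frequencies (highest first):
  to to: 11
  to rope: 5
  rope to: 5
  to young: 4
  she to: 3
  bring to: 3
  … (10 more, each ≤ 2)

"to to", 11 times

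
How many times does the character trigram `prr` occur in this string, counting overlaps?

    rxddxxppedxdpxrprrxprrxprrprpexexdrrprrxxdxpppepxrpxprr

Sliding a length-3 window over the 55 characters (53 positions):
  position 16–18: prr
  position 20–22: prr
  position 24–26: prr
  position 37–39: prr
  position 53–55: prr

5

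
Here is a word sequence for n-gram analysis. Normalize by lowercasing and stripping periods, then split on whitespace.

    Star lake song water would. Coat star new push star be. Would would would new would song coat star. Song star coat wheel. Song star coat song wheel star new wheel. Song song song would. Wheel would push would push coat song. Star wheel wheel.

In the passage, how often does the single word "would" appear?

Scanning the 45 tokens for "would":
  position 5: would
  position 12: would
  position 13: would
  position 14: would
  position 16: would
  position 35: would
  position 37: would
  position 39: would

8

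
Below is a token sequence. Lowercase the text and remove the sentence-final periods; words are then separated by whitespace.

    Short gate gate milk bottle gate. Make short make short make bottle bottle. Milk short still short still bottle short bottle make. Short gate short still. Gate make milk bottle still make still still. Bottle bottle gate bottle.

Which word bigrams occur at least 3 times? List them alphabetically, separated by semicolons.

Bigram counts meeting the condition (at least 3 times):
  make short: 3
  short still: 3

make short; short still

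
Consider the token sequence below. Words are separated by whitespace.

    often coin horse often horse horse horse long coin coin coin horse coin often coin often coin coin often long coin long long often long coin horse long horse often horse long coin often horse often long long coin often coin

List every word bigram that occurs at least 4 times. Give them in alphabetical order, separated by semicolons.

coin often; long coin; often coin

Bigram counts meeting the condition (at least 4 times):
  coin often: 5
  long coin: 5
  often coin: 4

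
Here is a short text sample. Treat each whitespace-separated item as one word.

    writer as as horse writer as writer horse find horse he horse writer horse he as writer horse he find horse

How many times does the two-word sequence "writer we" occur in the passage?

0

Scanning the 20 overlapping bigram windows for "writer we":
  (none found)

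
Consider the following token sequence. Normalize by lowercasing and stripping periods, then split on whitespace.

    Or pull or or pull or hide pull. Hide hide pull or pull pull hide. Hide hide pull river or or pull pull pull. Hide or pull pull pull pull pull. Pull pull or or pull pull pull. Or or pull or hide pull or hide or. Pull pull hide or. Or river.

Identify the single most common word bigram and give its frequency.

Bigram frequencies (highest first):
  pull pull: 12
  or pull: 8
  pull or: 7
  or or: 5
  hide pull: 4
  pull hide: 4
  … (6 more, each ≤ 3)

"pull pull", 12 times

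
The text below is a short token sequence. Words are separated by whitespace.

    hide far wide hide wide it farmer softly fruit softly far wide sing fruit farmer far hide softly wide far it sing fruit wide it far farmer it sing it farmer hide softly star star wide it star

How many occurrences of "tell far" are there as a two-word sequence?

Scanning the 37 overlapping bigram windows for "tell far":
  (none found)

0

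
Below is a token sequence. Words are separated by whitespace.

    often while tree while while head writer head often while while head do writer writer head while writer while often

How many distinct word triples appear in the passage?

20 tokens → 18 trigram windows in total.
Repeated trigrams (each contributes count−1 duplicates):
  while while head: 2
1 duplicate windows → 18 − 1 = 17 distinct.

17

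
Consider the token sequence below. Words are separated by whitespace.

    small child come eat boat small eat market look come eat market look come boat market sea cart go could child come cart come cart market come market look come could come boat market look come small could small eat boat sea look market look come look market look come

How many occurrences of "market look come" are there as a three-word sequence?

Scanning the 48 overlapping trigram windows for "market look come":
  position 8–10: market look come
  position 12–14: market look come
  position 28–30: market look come
  position 34–36: market look come
  position 44–46: market look come
  position 48–50: market look come

6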